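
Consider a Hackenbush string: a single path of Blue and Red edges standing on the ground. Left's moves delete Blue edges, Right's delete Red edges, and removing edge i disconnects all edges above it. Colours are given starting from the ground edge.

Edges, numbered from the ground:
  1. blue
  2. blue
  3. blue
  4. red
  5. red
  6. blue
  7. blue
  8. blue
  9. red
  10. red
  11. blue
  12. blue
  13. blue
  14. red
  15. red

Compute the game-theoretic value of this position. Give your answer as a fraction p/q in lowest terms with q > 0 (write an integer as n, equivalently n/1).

Prefix values for blue blue blue red red blue blue blue red red blue blue blue red red via {L|R} + simplicity:
value_1 [b]  L=[0]  R=[]  -> 1
value_2 [bb]  L=[0,1]  R=[]  -> 2
value_3 [bbb]  L=[0,1,2]  R=[]  -> 3
value_4 [bbbr]  L=[0,1,2]  R=[3]  -> 5/2
value_5 [bbbrr]  L=[0,1,2]  R=[5/2,3]  -> 9/4
value_6 [bbbrrb]  L=[0,1,2,9/4]  R=[5/2,3]  -> 19/8
value_7 [bbbrrbb]  L=[0,1,2,9/4,19/8]  R=[5/2,3]  -> 39/16
value_8 [bbbrrbbb]  L=[0,1,2,9/4,19/8,39/16]  R=[5/2,3]  -> 79/32
value_9 [bbbrrbbbr]  L=[0,1,2,9/4,19/8,39/16]  R=[79/32,5/2,3]  -> 157/64
value_10 [bbbrrbbbrr]  L=[0,1,2,9/4,19/8,39/16]  R=[157/64,79/32,5/2,3]  -> 313/128
value_11 [bbbrrbbbrrb]  L=[0,1,2,9/4,19/8,39/16,313/128]  R=[157/64,79/32,5/2,3]  -> 627/256
value_12 [bbbrrbbbrrbb]  L=[0,1,2,9/4,19/8,39/16,313/128,627/256]  R=[157/64,79/32,5/2,3]  -> 1255/512
value_13 [bbbrrbbbrrbbb]  L=[0,1,2,9/4,19/8,39/16,313/128,627/256,1255/512]  R=[157/64,79/32,5/2,3]  -> 2511/1024
value_14 [bbbrrbbbrrbbbr]  L=[0,1,2,9/4,19/8,39/16,313/128,627/256,1255/512]  R=[2511/1024,157/64,79/32,5/2,3]  -> 5021/2048
value_15 [bbbrrbbbrrbbbrr]  L=[0,1,2,9/4,19/8,39/16,313/128,627/256,1255/512]  R=[5021/2048,2511/1024,157/64,79/32,5/2,3]  -> 10041/4096

10041/4096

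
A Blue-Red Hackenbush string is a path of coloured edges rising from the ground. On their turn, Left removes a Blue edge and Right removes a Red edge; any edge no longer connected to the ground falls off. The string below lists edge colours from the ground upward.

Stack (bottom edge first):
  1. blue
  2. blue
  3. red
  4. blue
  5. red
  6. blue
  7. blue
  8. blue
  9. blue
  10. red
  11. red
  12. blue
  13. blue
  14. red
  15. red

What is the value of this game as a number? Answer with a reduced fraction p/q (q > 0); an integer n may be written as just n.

edge 1 of 15 (blue): { 0 |  } so 1
edge 2 of 15 (blue): { 0,1 |  } so 2
edge 3 of 15 (red): { 0,1 | 2 } so 3/2
edge 4 of 15 (blue): { 0,1,3/2 | 2 } so 7/4
edge 5 of 15 (red): { 0,1,3/2 | 7/4,2 } so 13/8
edge 6 of 15 (blue): { 0,1,3/2,13/8 | 7/4,2 } so 27/16
edge 7 of 15 (blue): { 0,1,3/2,13/8,27/16 | 7/4,2 } so 55/32
edge 8 of 15 (blue): { 0,1,3/2,13/8,27/16,55/32 | 7/4,2 } so 111/64
edge 9 of 15 (blue): { 0,1,3/2,13/8,27/16,55/32,111/64 | 7/4,2 } so 223/128
edge 10 of 15 (red): { 0,1,3/2,13/8,27/16,55/32,111/64 | 223/128,7/4,2 } so 445/256
edge 11 of 15 (red): { 0,1,3/2,13/8,27/16,55/32,111/64 | 445/256,223/128,7/4,2 } so 889/512
edge 12 of 15 (blue): { 0,1,3/2,13/8,27/16,55/32,111/64,889/512 | 445/256,223/128,7/4,2 } so 1779/1024
edge 13 of 15 (blue): { 0,1,3/2,13/8,27/16,55/32,111/64,889/512,1779/1024 | 445/256,223/128,7/4,2 } so 3559/2048
edge 14 of 15 (red): { 0,1,3/2,13/8,27/16,55/32,111/64,889/512,1779/1024 | 3559/2048,445/256,223/128,7/4,2 } so 7117/4096
edge 15 of 15 (red): { 0,1,3/2,13/8,27/16,55/32,111/64,889/512,1779/1024 | 7117/4096,3559/2048,445/256,223/128,7/4,2 } so 14233/8192

14233/8192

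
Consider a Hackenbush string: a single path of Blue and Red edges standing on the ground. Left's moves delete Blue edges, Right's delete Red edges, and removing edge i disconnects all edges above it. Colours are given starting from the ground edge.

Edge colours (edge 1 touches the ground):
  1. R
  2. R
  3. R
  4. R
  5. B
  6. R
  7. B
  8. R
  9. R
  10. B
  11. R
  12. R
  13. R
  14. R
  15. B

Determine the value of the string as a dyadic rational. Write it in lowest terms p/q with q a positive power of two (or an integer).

step 1: add R to get R; options L={  } R={ 0 } — -1
step 2: add R to get RR; options L={  } R={ -1, 0 } — -2
step 3: add R to get RRR; options L={  } R={ -2, -1, 0 } — -3
step 4: add R to get RRRR; options L={  } R={ -3, -2, -1, 0 } — -4
step 5: add B to get RRRRB; options L={ -4 } R={ -3, -2, -1, 0 } — -7/2
step 6: add R to get RRRRBR; options L={ -4 } R={ -7/2, -3, -2, -1, 0 } — -15/4
step 7: add B to get RRRRBRB; options L={ -4, -15/4 } R={ -7/2, -3, -2, -1, 0 } — -29/8
step 8: add R to get RRRRBRBR; options L={ -4, -15/4 } R={ -29/8, -7/2, -3, -2, -1, 0 } — -59/16
step 9: add R to get RRRRBRBRR; options L={ -4, -15/4 } R={ -59/16, -29/8, -7/2, -3, -2, -1, 0 } — -119/32
step 10: add B to get RRRRBRBRRB; options L={ -4, -15/4, -119/32 } R={ -59/16, -29/8, -7/2, -3, -2, -1, 0 } — -237/64
step 11: add R to get RRRRBRBRRBR; options L={ -4, -15/4, -119/32 } R={ -237/64, -59/16, -29/8, -7/2, -3, -2, -1, 0 } — -475/128
step 12: add R to get RRRRBRBRRBRR; options L={ -4, -15/4, -119/32 } R={ -475/128, -237/64, -59/16, -29/8, -7/2, -3, -2, -1, 0 } — -951/256
step 13: add R to get RRRRBRBRRBRRR; options L={ -4, -15/4, -119/32 } R={ -951/256, -475/128, -237/64, -59/16, -29/8, -7/2, -3, -2, -1, 0 } — -1903/512
step 14: add R to get RRRRBRBRRBRRRR; options L={ -4, -15/4, -119/32 } R={ -1903/512, -951/256, -475/128, -237/64, -59/16, -29/8, -7/2, -3, -2, -1, 0 } — -3807/1024
step 15: add B to get RRRRBRBRRBRRRRB; options L={ -4, -15/4, -119/32, -3807/1024 } R={ -1903/512, -951/256, -475/128, -237/64, -59/16, -29/8, -7/2, -3, -2, -1, 0 } — -7613/2048

-7613/2048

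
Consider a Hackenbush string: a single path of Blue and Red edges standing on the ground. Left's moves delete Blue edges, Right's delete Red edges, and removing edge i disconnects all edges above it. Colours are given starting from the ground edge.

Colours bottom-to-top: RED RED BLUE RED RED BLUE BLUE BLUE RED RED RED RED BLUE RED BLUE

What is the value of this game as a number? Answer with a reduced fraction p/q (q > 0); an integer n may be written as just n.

edge 1 of 15 (RED): {  | 0 } ⇒ -1
edge 2 of 15 (RED): {  | -1; 0 } ⇒ -2
edge 3 of 15 (BLUE): { -2 | -1; 0 } ⇒ -3/2
edge 4 of 15 (RED): { -2 | -3/2; -1; 0 } ⇒ -7/4
edge 5 of 15 (RED): { -2 | -7/4; -3/2; -1; 0 } ⇒ -15/8
edge 6 of 15 (BLUE): { -2; -15/8 | -7/4; -3/2; -1; 0 } ⇒ -29/16
edge 7 of 15 (BLUE): { -2; -15/8; -29/16 | -7/4; -3/2; -1; 0 } ⇒ -57/32
edge 8 of 15 (BLUE): { -2; -15/8; -29/16; -57/32 | -7/4; -3/2; -1; 0 } ⇒ -113/64
edge 9 of 15 (RED): { -2; -15/8; -29/16; -57/32 | -113/64; -7/4; -3/2; -1; 0 } ⇒ -227/128
edge 10 of 15 (RED): { -2; -15/8; -29/16; -57/32 | -227/128; -113/64; -7/4; -3/2; -1; 0 } ⇒ -455/256
edge 11 of 15 (RED): { -2; -15/8; -29/16; -57/32 | -455/256; -227/128; -113/64; -7/4; -3/2; -1; 0 } ⇒ -911/512
edge 12 of 15 (RED): { -2; -15/8; -29/16; -57/32 | -911/512; -455/256; -227/128; -113/64; -7/4; -3/2; -1; 0 } ⇒ -1823/1024
edge 13 of 15 (BLUE): { -2; -15/8; -29/16; -57/32; -1823/1024 | -911/512; -455/256; -227/128; -113/64; -7/4; -3/2; -1; 0 } ⇒ -3645/2048
edge 14 of 15 (RED): { -2; -15/8; -29/16; -57/32; -1823/1024 | -3645/2048; -911/512; -455/256; -227/128; -113/64; -7/4; -3/2; -1; 0 } ⇒ -7291/4096
edge 15 of 15 (BLUE): { -2; -15/8; -29/16; -57/32; -1823/1024; -7291/4096 | -3645/2048; -911/512; -455/256; -227/128; -113/64; -7/4; -3/2; -1; 0 } ⇒ -14581/8192

-14581/8192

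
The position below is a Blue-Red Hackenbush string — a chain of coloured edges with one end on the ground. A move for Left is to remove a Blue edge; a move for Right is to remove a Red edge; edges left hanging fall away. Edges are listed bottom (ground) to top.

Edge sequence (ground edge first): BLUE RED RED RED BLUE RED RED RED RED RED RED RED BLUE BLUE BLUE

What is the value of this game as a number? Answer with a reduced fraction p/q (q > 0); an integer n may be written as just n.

2063/16384

Build G(s[:k]) for k = 1..15, string s = BLUE RED RED RED BLUE RED RED RED RED RED RED RED BLUE BLUE BLUE.
G_1 [B]  L=[0]  R=[]  = 1
G_2 [BR]  L=[0]  R=[1]  = 1/2
G_3 [BRR]  L=[0]  R=[1/2 1]  = 1/4
G_4 [BRRR]  L=[0]  R=[1/4 1/2 1]  = 1/8
G_5 [BRRRB]  L=[0 1/8]  R=[1/4 1/2 1]  = 3/16
G_6 [BRRRBR]  L=[0 1/8]  R=[3/16 1/4 1/2 1]  = 5/32
G_7 [BRRRBRR]  L=[0 1/8]  R=[5/32 3/16 1/4 1/2 1]  = 9/64
G_8 [BRRRBRRR]  L=[0 1/8]  R=[9/64 5/32 3/16 1/4 1/2 1]  = 17/128
G_9 [BRRRBRRRR]  L=[0 1/8]  R=[17/128 9/64 5/32 3/16 1/4 1/2 1]  = 33/256
G_10 [BRRRBRRRRR]  L=[0 1/8]  R=[33/256 17/128 9/64 5/32 3/16 1/4 1/2 1]  = 65/512
G_11 [BRRRBRRRRRR]  L=[0 1/8]  R=[65/512 33/256 17/128 9/64 5/32 3/16 1/4 1/2 1]  = 129/1024
G_12 [BRRRBRRRRRRR]  L=[0 1/8]  R=[129/1024 65/512 33/256 17/128 9/64 5/32 3/16 1/4 1/2 1]  = 257/2048
G_13 [BRRRBRRRRRRRB]  L=[0 1/8 257/2048]  R=[129/1024 65/512 33/256 17/128 9/64 5/32 3/16 1/4 1/2 1]  = 515/4096
G_14 [BRRRBRRRRRRRBB]  L=[0 1/8 257/2048 515/4096]  R=[129/1024 65/512 33/256 17/128 9/64 5/32 3/16 1/4 1/2 1]  = 1031/8192
G_15 [BRRRBRRRRRRRBBB]  L=[0 1/8 257/2048 515/4096 1031/8192]  R=[129/1024 65/512 33/256 17/128 9/64 5/32 3/16 1/4 1/2 1]  = 2063/16384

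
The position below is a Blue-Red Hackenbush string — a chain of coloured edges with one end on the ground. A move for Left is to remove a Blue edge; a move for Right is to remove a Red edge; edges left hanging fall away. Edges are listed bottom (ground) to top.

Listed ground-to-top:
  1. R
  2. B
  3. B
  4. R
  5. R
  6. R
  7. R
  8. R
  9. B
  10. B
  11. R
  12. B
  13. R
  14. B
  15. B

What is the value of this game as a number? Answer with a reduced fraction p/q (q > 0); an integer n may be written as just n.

edge 1 of 15 (R): { ∅ | 0 } gives -1
edge 2 of 15 (B): { -1 | 0 } gives -1/2
edge 3 of 15 (B): { -1 -1/2 | 0 } gives -1/4
edge 4 of 15 (R): { -1 -1/2 | -1/4 0 } gives -3/8
edge 5 of 15 (R): { -1 -1/2 | -3/8 -1/4 0 } gives -7/16
edge 6 of 15 (R): { -1 -1/2 | -7/16 -3/8 -1/4 0 } gives -15/32
edge 7 of 15 (R): { -1 -1/2 | -15/32 -7/16 -3/8 -1/4 0 } gives -31/64
edge 8 of 15 (R): { -1 -1/2 | -31/64 -15/32 -7/16 -3/8 -1/4 0 } gives -63/128
edge 9 of 15 (B): { -1 -1/2 -63/128 | -31/64 -15/32 -7/16 -3/8 -1/4 0 } gives -125/256
edge 10 of 15 (B): { -1 -1/2 -63/128 -125/256 | -31/64 -15/32 -7/16 -3/8 -1/4 0 } gives -249/512
edge 11 of 15 (R): { -1 -1/2 -63/128 -125/256 | -249/512 -31/64 -15/32 -7/16 -3/8 -1/4 0 } gives -499/1024
edge 12 of 15 (B): { -1 -1/2 -63/128 -125/256 -499/1024 | -249/512 -31/64 -15/32 -7/16 -3/8 -1/4 0 } gives -997/2048
edge 13 of 15 (R): { -1 -1/2 -63/128 -125/256 -499/1024 | -997/2048 -249/512 -31/64 -15/32 -7/16 -3/8 -1/4 0 } gives -1995/4096
edge 14 of 15 (B): { -1 -1/2 -63/128 -125/256 -499/1024 -1995/4096 | -997/2048 -249/512 -31/64 -15/32 -7/16 -3/8 -1/4 0 } gives -3989/8192
edge 15 of 15 (B): { -1 -1/2 -63/128 -125/256 -499/1024 -1995/4096 -3989/8192 | -997/2048 -249/512 -31/64 -15/32 -7/16 -3/8 -1/4 0 } gives -7977/16384

-7977/16384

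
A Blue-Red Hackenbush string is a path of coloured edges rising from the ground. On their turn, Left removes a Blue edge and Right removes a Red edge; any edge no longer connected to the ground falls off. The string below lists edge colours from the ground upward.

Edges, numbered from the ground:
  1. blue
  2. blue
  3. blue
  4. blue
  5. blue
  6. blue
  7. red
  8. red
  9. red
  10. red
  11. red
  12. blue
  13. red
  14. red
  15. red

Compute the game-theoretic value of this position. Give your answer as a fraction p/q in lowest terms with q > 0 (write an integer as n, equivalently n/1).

2577/512

b: Left { 0 }, Right {  } so simplest 1
bb: Left { 0, 1 }, Right {  } so simplest 2
bbb: Left { 0, 1, 2 }, Right {  } so simplest 3
bbbb: Left { 0, 1, 2, 3 }, Right {  } so simplest 4
bbbbb: Left { 0, 1, 2, 3, 4 }, Right {  } so simplest 5
bbbbbb: Left { 0, 1, 2, 3, 4, 5 }, Right {  } so simplest 6
bbbbbbr: Left { 0, 1, 2, 3, 4, 5 }, Right { 6 } so simplest 11/2
bbbbbbrr: Left { 0, 1, 2, 3, 4, 5 }, Right { 11/2, 6 } so simplest 21/4
bbbbbbrrr: Left { 0, 1, 2, 3, 4, 5 }, Right { 21/4, 11/2, 6 } so simplest 41/8
bbbbbbrrrr: Left { 0, 1, 2, 3, 4, 5 }, Right { 41/8, 21/4, 11/2, 6 } so simplest 81/16
bbbbbbrrrrr: Left { 0, 1, 2, 3, 4, 5 }, Right { 81/16, 41/8, 21/4, 11/2, 6 } so simplest 161/32
bbbbbbrrrrrb: Left { 0, 1, 2, 3, 4, 5, 161/32 }, Right { 81/16, 41/8, 21/4, 11/2, 6 } so simplest 323/64
bbbbbbrrrrrbr: Left { 0, 1, 2, 3, 4, 5, 161/32 }, Right { 323/64, 81/16, 41/8, 21/4, 11/2, 6 } so simplest 645/128
bbbbbbrrrrrbrr: Left { 0, 1, 2, 3, 4, 5, 161/32 }, Right { 645/128, 323/64, 81/16, 41/8, 21/4, 11/2, 6 } so simplest 1289/256
bbbbbbrrrrrbrrr: Left { 0, 1, 2, 3, 4, 5, 161/32 }, Right { 1289/256, 645/128, 323/64, 81/16, 41/8, 21/4, 11/2, 6 } so simplest 2577/512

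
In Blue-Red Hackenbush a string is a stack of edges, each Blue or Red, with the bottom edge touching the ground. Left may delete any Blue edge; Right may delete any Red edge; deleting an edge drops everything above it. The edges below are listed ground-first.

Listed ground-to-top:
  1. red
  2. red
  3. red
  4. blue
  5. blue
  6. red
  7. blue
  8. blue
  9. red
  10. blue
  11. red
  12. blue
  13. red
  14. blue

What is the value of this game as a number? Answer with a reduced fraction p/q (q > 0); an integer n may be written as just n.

-4693/2048

val_1 [r]  L=[·]  R=[0]  gives -1
val_2 [rr]  L=[·]  R=[-1,0]  gives -2
val_3 [rrr]  L=[·]  R=[-2,-1,0]  gives -3
val_4 [rrrb]  L=[-3]  R=[-2,-1,0]  gives -5/2
val_5 [rrrbb]  L=[-3,-5/2]  R=[-2,-1,0]  gives -9/4
val_6 [rrrbbr]  L=[-3,-5/2]  R=[-9/4,-2,-1,0]  gives -19/8
val_7 [rrrbbrb]  L=[-3,-5/2,-19/8]  R=[-9/4,-2,-1,0]  gives -37/16
val_8 [rrrbbrbb]  L=[-3,-5/2,-19/8,-37/16]  R=[-9/4,-2,-1,0]  gives -73/32
val_9 [rrrbbrbbr]  L=[-3,-5/2,-19/8,-37/16]  R=[-73/32,-9/4,-2,-1,0]  gives -147/64
val_10 [rrrbbrbbrb]  L=[-3,-5/2,-19/8,-37/16,-147/64]  R=[-73/32,-9/4,-2,-1,0]  gives -293/128
val_11 [rrrbbrbbrbr]  L=[-3,-5/2,-19/8,-37/16,-147/64]  R=[-293/128,-73/32,-9/4,-2,-1,0]  gives -587/256
val_12 [rrrbbrbbrbrb]  L=[-3,-5/2,-19/8,-37/16,-147/64,-587/256]  R=[-293/128,-73/32,-9/4,-2,-1,0]  gives -1173/512
val_13 [rrrbbrbbrbrbr]  L=[-3,-5/2,-19/8,-37/16,-147/64,-587/256]  R=[-1173/512,-293/128,-73/32,-9/4,-2,-1,0]  gives -2347/1024
val_14 [rrrbbrbbrbrbrb]  L=[-3,-5/2,-19/8,-37/16,-147/64,-587/256,-2347/1024]  R=[-1173/512,-293/128,-73/32,-9/4,-2,-1,0]  gives -4693/2048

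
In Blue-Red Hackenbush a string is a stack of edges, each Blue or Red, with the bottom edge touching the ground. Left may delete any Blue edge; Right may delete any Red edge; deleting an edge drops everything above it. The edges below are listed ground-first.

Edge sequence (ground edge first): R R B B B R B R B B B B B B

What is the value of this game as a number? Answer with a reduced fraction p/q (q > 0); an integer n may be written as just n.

-4737/4096

Prefix values for R R B B B R B R B B B B B B via {L|R} + simplicity:
val(R) = { — | 0 } gives -1
val(RR) = { — | -1,0 } gives -2
val(RRB) = { -2 | -1,0 } gives -3/2
val(RRBB) = { -2,-3/2 | -1,0 } gives -5/4
val(RRBBB) = { -2,-3/2,-5/4 | -1,0 } gives -9/8
val(RRBBBR) = { -2,-3/2,-5/4 | -9/8,-1,0 } gives -19/16
val(RRBBBRB) = { -2,-3/2,-5/4,-19/16 | -9/8,-1,0 } gives -37/32
val(RRBBBRBR) = { -2,-3/2,-5/4,-19/16 | -37/32,-9/8,-1,0 } gives -75/64
val(RRBBBRBRB) = { -2,-3/2,-5/4,-19/16,-75/64 | -37/32,-9/8,-1,0 } gives -149/128
val(RRBBBRBRBB) = { -2,-3/2,-5/4,-19/16,-75/64,-149/128 | -37/32,-9/8,-1,0 } gives -297/256
val(RRBBBRBRBBB) = { -2,-3/2,-5/4,-19/16,-75/64,-149/128,-297/256 | -37/32,-9/8,-1,0 } gives -593/512
val(RRBBBRBRBBBB) = { -2,-3/2,-5/4,-19/16,-75/64,-149/128,-297/256,-593/512 | -37/32,-9/8,-1,0 } gives -1185/1024
val(RRBBBRBRBBBBB) = { -2,-3/2,-5/4,-19/16,-75/64,-149/128,-297/256,-593/512,-1185/1024 | -37/32,-9/8,-1,0 } gives -2369/2048
val(RRBBBRBRBBBBBB) = { -2,-3/2,-5/4,-19/16,-75/64,-149/128,-297/256,-593/512,-1185/1024,-2369/2048 | -37/32,-9/8,-1,0 } gives -4737/4096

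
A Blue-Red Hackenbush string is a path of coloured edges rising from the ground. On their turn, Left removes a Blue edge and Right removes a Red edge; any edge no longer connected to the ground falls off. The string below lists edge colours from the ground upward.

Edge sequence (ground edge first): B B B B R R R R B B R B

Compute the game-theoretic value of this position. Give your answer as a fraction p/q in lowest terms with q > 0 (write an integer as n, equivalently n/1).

Prefix values for B B B B R R R R B B R B via {L|R} + simplicity:
edge 1 of 12 (B): { 0 | (no moves) } → 1
edge 2 of 12 (B): { 0, 1 | (no moves) } → 2
edge 3 of 12 (B): { 0, 1, 2 | (no moves) } → 3
edge 4 of 12 (B): { 0, 1, 2, 3 | (no moves) } → 4
edge 5 of 12 (R): { 0, 1, 2, 3 | 4 } → 7/2
edge 6 of 12 (R): { 0, 1, 2, 3 | 7/2, 4 } → 13/4
edge 7 of 12 (R): { 0, 1, 2, 3 | 13/4, 7/2, 4 } → 25/8
edge 8 of 12 (R): { 0, 1, 2, 3 | 25/8, 13/4, 7/2, 4 } → 49/16
edge 9 of 12 (B): { 0, 1, 2, 3, 49/16 | 25/8, 13/4, 7/2, 4 } → 99/32
edge 10 of 12 (B): { 0, 1, 2, 3, 49/16, 99/32 | 25/8, 13/4, 7/2, 4 } → 199/64
edge 11 of 12 (R): { 0, 1, 2, 3, 49/16, 99/32 | 199/64, 25/8, 13/4, 7/2, 4 } → 397/128
edge 12 of 12 (B): { 0, 1, 2, 3, 49/16, 99/32, 397/128 | 199/64, 25/8, 13/4, 7/2, 4 } → 795/256

795/256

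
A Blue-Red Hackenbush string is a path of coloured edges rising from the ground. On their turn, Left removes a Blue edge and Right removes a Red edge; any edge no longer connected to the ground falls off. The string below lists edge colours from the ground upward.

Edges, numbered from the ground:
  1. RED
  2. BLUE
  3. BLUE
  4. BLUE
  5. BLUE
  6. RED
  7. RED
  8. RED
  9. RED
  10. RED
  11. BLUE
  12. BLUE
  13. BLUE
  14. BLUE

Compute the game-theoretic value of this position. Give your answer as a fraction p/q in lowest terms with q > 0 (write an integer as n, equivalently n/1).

-993/8192

1 of 14 · R · max L −∞ · min R 0 -> -1
2 of 14 · RB · max L -1 · min R 0 -> -1/2
3 of 14 · RBB · max L -1/2 · min R 0 -> -1/4
4 of 14 · RBBB · max L -1/4 · min R 0 -> -1/8
5 of 14 · RBBBB · max L -1/8 · min R 0 -> -1/16
6 of 14 · RBBBBR · max L -1/8 · min R -1/16 -> -3/32
7 of 14 · RBBBBRR · max L -1/8 · min R -3/32 -> -7/64
8 of 14 · RBBBBRRR · max L -1/8 · min R -7/64 -> -15/128
9 of 14 · RBBBBRRRR · max L -1/8 · min R -15/128 -> -31/256
10 of 14 · RBBBBRRRRR · max L -1/8 · min R -31/256 -> -63/512
11 of 14 · RBBBBRRRRRB · max L -63/512 · min R -31/256 -> -125/1024
12 of 14 · RBBBBRRRRRBB · max L -125/1024 · min R -31/256 -> -249/2048
13 of 14 · RBBBBRRRRRBBB · max L -249/2048 · min R -31/256 -> -497/4096
14 of 14 · RBBBBRRRRRBBBB · max L -497/4096 · min R -31/256 -> -993/8192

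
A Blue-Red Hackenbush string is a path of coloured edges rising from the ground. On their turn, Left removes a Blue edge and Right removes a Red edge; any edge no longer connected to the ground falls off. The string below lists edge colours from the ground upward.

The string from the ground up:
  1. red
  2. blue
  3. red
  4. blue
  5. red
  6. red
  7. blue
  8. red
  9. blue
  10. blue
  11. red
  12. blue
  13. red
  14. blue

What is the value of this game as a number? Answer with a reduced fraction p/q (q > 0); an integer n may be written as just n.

-5781/8192

G(r) = {  | 0 } gives -1
G(rb) = { -1 | 0 } gives -1/2
G(rbr) = { -1 | -1/2,0 } gives -3/4
G(rbrb) = { -1,-3/4 | -1/2,0 } gives -5/8
G(rbrbr) = { -1,-3/4 | -5/8,-1/2,0 } gives -11/16
G(rbrbrr) = { -1,-3/4 | -11/16,-5/8,-1/2,0 } gives -23/32
G(rbrbrrb) = { -1,-3/4,-23/32 | -11/16,-5/8,-1/2,0 } gives -45/64
G(rbrbrrbr) = { -1,-3/4,-23/32 | -45/64,-11/16,-5/8,-1/2,0 } gives -91/128
G(rbrbrrbrb) = { -1,-3/4,-23/32,-91/128 | -45/64,-11/16,-5/8,-1/2,0 } gives -181/256
G(rbrbrrbrbb) = { -1,-3/4,-23/32,-91/128,-181/256 | -45/64,-11/16,-5/8,-1/2,0 } gives -361/512
G(rbrbrrbrbbr) = { -1,-3/4,-23/32,-91/128,-181/256 | -361/512,-45/64,-11/16,-5/8,-1/2,0 } gives -723/1024
G(rbrbrrbrbbrb) = { -1,-3/4,-23/32,-91/128,-181/256,-723/1024 | -361/512,-45/64,-11/16,-5/8,-1/2,0 } gives -1445/2048
G(rbrbrrbrbbrbr) = { -1,-3/4,-23/32,-91/128,-181/256,-723/1024 | -1445/2048,-361/512,-45/64,-11/16,-5/8,-1/2,0 } gives -2891/4096
G(rbrbrrbrbbrbrb) = { -1,-3/4,-23/32,-91/128,-181/256,-723/1024,-2891/4096 | -1445/2048,-361/512,-45/64,-11/16,-5/8,-1/2,0 } gives -5781/8192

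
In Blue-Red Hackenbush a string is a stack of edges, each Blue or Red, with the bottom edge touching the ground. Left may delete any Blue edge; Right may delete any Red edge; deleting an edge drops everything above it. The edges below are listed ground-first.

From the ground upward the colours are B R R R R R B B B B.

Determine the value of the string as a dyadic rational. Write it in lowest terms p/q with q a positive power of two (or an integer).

31/512

Recurse on prefixes of the 10-edge string B R R R R R B B B B:
step 1: add B to get B; options L={ 0 } R={ — } = 1
step 2: add R to get BR; options L={ 0 } R={ 1 } = 1/2
step 3: add R to get BRR; options L={ 0 } R={ 1/2 1 } = 1/4
step 4: add R to get BRRR; options L={ 0 } R={ 1/4 1/2 1 } = 1/8
step 5: add R to get BRRRR; options L={ 0 } R={ 1/8 1/4 1/2 1 } = 1/16
step 6: add R to get BRRRRR; options L={ 0 } R={ 1/16 1/8 1/4 1/2 1 } = 1/32
step 7: add B to get BRRRRRB; options L={ 0 1/32 } R={ 1/16 1/8 1/4 1/2 1 } = 3/64
step 8: add B to get BRRRRRBB; options L={ 0 1/32 3/64 } R={ 1/16 1/8 1/4 1/2 1 } = 7/128
step 9: add B to get BRRRRRBBB; options L={ 0 1/32 3/64 7/128 } R={ 1/16 1/8 1/4 1/2 1 } = 15/256
step 10: add B to get BRRRRRBBBB; options L={ 0 1/32 3/64 7/128 15/256 } R={ 1/16 1/8 1/4 1/2 1 } = 31/512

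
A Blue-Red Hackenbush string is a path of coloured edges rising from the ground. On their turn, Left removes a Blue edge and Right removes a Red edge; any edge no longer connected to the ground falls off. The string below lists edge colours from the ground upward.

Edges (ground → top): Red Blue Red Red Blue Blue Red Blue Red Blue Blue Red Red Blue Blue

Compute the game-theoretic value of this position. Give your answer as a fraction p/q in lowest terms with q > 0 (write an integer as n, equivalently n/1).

Recurse on prefixes of the 15-edge string Red Blue Red Red Blue Blue Red Blue Red Blue Blue Red Red Blue Blue:
R: Left { (no moves) }, Right { 0 } — simplest -1
RB: Left { -1 }, Right { 0 } — simplest -1/2
RBR: Left { -1 }, Right { -1/2, 0 } — simplest -3/4
RBRR: Left { -1 }, Right { -3/4, -1/2, 0 } — simplest -7/8
RBRRB: Left { -1, -7/8 }, Right { -3/4, -1/2, 0 } — simplest -13/16
RBRRBB: Left { -1, -7/8, -13/16 }, Right { -3/4, -1/2, 0 } — simplest -25/32
RBRRBBR: Left { -1, -7/8, -13/16 }, Right { -25/32, -3/4, -1/2, 0 } — simplest -51/64
RBRRBBRB: Left { -1, -7/8, -13/16, -51/64 }, Right { -25/32, -3/4, -1/2, 0 } — simplest -101/128
RBRRBBRBR: Left { -1, -7/8, -13/16, -51/64 }, Right { -101/128, -25/32, -3/4, -1/2, 0 } — simplest -203/256
RBRRBBRBRB: Left { -1, -7/8, -13/16, -51/64, -203/256 }, Right { -101/128, -25/32, -3/4, -1/2, 0 } — simplest -405/512
RBRRBBRBRBB: Left { -1, -7/8, -13/16, -51/64, -203/256, -405/512 }, Right { -101/128, -25/32, -3/4, -1/2, 0 } — simplest -809/1024
RBRRBBRBRBBR: Left { -1, -7/8, -13/16, -51/64, -203/256, -405/512 }, Right { -809/1024, -101/128, -25/32, -3/4, -1/2, 0 } — simplest -1619/2048
RBRRBBRBRBBRR: Left { -1, -7/8, -13/16, -51/64, -203/256, -405/512 }, Right { -1619/2048, -809/1024, -101/128, -25/32, -3/4, -1/2, 0 } — simplest -3239/4096
RBRRBBRBRBBRRB: Left { -1, -7/8, -13/16, -51/64, -203/256, -405/512, -3239/4096 }, Right { -1619/2048, -809/1024, -101/128, -25/32, -3/4, -1/2, 0 } — simplest -6477/8192
RBRRBBRBRBBRRBB: Left { -1, -7/8, -13/16, -51/64, -203/256, -405/512, -3239/4096, -6477/8192 }, Right { -1619/2048, -809/1024, -101/128, -25/32, -3/4, -1/2, 0 } — simplest -12953/16384

-12953/16384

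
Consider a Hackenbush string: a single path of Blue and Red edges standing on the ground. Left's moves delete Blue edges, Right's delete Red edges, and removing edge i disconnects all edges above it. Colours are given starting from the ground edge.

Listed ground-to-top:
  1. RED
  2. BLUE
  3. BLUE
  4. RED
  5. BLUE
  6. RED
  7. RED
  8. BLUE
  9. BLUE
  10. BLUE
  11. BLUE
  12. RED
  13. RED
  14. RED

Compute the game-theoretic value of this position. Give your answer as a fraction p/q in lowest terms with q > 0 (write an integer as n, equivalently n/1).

G_1 [R]  L=[∅]  R=[0]  => -1
G_2 [RB]  L=[-1]  R=[0]  => -1/2
G_3 [RBB]  L=[-1; -1/2]  R=[0]  => -1/4
G_4 [RBBR]  L=[-1; -1/2]  R=[-1/4; 0]  => -3/8
G_5 [RBBRB]  L=[-1; -1/2; -3/8]  R=[-1/4; 0]  => -5/16
G_6 [RBBRBR]  L=[-1; -1/2; -3/8]  R=[-5/16; -1/4; 0]  => -11/32
G_7 [RBBRBRR]  L=[-1; -1/2; -3/8]  R=[-11/32; -5/16; -1/4; 0]  => -23/64
G_8 [RBBRBRRB]  L=[-1; -1/2; -3/8; -23/64]  R=[-11/32; -5/16; -1/4; 0]  => -45/128
G_9 [RBBRBRRBB]  L=[-1; -1/2; -3/8; -23/64; -45/128]  R=[-11/32; -5/16; -1/4; 0]  => -89/256
G_10 [RBBRBRRBBB]  L=[-1; -1/2; -3/8; -23/64; -45/128; -89/256]  R=[-11/32; -5/16; -1/4; 0]  => -177/512
G_11 [RBBRBRRBBBB]  L=[-1; -1/2; -3/8; -23/64; -45/128; -89/256; -177/512]  R=[-11/32; -5/16; -1/4; 0]  => -353/1024
G_12 [RBBRBRRBBBBR]  L=[-1; -1/2; -3/8; -23/64; -45/128; -89/256; -177/512]  R=[-353/1024; -11/32; -5/16; -1/4; 0]  => -707/2048
G_13 [RBBRBRRBBBBRR]  L=[-1; -1/2; -3/8; -23/64; -45/128; -89/256; -177/512]  R=[-707/2048; -353/1024; -11/32; -5/16; -1/4; 0]  => -1415/4096
G_14 [RBBRBRRBBBBRRR]  L=[-1; -1/2; -3/8; -23/64; -45/128; -89/256; -177/512]  R=[-1415/4096; -707/2048; -353/1024; -11/32; -5/16; -1/4; 0]  => -2831/8192

-2831/8192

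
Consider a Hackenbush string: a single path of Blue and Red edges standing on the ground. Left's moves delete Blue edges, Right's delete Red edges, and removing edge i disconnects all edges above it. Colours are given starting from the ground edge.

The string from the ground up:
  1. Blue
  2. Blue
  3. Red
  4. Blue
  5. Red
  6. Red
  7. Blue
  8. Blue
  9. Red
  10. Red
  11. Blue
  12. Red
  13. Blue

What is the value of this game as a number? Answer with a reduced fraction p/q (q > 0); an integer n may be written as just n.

3275/2048

val(B) = { 0 | (no moves) } => 1
val(BB) = { 0 1 | (no moves) } => 2
val(BBR) = { 0 1 | 2 } => 3/2
val(BBRB) = { 0 1 3/2 | 2 } => 7/4
val(BBRBR) = { 0 1 3/2 | 7/4 2 } => 13/8
val(BBRBRR) = { 0 1 3/2 | 13/8 7/4 2 } => 25/16
val(BBRBRRB) = { 0 1 3/2 25/16 | 13/8 7/4 2 } => 51/32
val(BBRBRRBB) = { 0 1 3/2 25/16 51/32 | 13/8 7/4 2 } => 103/64
val(BBRBRRBBR) = { 0 1 3/2 25/16 51/32 | 103/64 13/8 7/4 2 } => 205/128
val(BBRBRRBBRR) = { 0 1 3/2 25/16 51/32 | 205/128 103/64 13/8 7/4 2 } => 409/256
val(BBRBRRBBRRB) = { 0 1 3/2 25/16 51/32 409/256 | 205/128 103/64 13/8 7/4 2 } => 819/512
val(BBRBRRBBRRBR) = { 0 1 3/2 25/16 51/32 409/256 | 819/512 205/128 103/64 13/8 7/4 2 } => 1637/1024
val(BBRBRRBBRRBRB) = { 0 1 3/2 25/16 51/32 409/256 1637/1024 | 819/512 205/128 103/64 13/8 7/4 2 } => 3275/2048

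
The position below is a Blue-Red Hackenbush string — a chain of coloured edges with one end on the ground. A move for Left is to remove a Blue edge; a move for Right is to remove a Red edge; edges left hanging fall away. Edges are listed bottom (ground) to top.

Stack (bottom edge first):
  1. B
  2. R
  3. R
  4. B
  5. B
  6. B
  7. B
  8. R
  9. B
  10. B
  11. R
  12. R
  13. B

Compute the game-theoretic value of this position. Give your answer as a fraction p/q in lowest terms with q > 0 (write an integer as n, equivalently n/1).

1971/4096

Build val(s[:k]) for k = 1..13, string s = B R R B B B B R B B R R B.
step 1: add B to get B; options L={ 0 } R={  } -> 1
step 2: add R to get BR; options L={ 0 } R={ 1 } -> 1/2
step 3: add R to get BRR; options L={ 0 } R={ 1/2; 1 } -> 1/4
step 4: add B to get BRRB; options L={ 0; 1/4 } R={ 1/2; 1 } -> 3/8
step 5: add B to get BRRBB; options L={ 0; 1/4; 3/8 } R={ 1/2; 1 } -> 7/16
step 6: add B to get BRRBBB; options L={ 0; 1/4; 3/8; 7/16 } R={ 1/2; 1 } -> 15/32
step 7: add B to get BRRBBBB; options L={ 0; 1/4; 3/8; 7/16; 15/32 } R={ 1/2; 1 } -> 31/64
step 8: add R to get BRRBBBBR; options L={ 0; 1/4; 3/8; 7/16; 15/32 } R={ 31/64; 1/2; 1 } -> 61/128
step 9: add B to get BRRBBBBRB; options L={ 0; 1/4; 3/8; 7/16; 15/32; 61/128 } R={ 31/64; 1/2; 1 } -> 123/256
step 10: add B to get BRRBBBBRBB; options L={ 0; 1/4; 3/8; 7/16; 15/32; 61/128; 123/256 } R={ 31/64; 1/2; 1 } -> 247/512
step 11: add R to get BRRBBBBRBBR; options L={ 0; 1/4; 3/8; 7/16; 15/32; 61/128; 123/256 } R={ 247/512; 31/64; 1/2; 1 } -> 493/1024
step 12: add R to get BRRBBBBRBBRR; options L={ 0; 1/4; 3/8; 7/16; 15/32; 61/128; 123/256 } R={ 493/1024; 247/512; 31/64; 1/2; 1 } -> 985/2048
step 13: add B to get BRRBBBBRBBRRB; options L={ 0; 1/4; 3/8; 7/16; 15/32; 61/128; 123/256; 985/2048 } R={ 493/1024; 247/512; 31/64; 1/2; 1 } -> 1971/4096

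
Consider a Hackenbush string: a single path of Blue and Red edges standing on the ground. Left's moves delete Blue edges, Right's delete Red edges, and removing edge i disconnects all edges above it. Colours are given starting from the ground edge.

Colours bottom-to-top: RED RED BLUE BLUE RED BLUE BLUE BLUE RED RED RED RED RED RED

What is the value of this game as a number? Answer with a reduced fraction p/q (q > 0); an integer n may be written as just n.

step 1: add RED to get R; options L={ (no moves) } R={ 0 } gives -1
step 2: add RED to get RR; options L={ (no moves) } R={ -1 0 } gives -2
step 3: add BLUE to get RRB; options L={ -2 } R={ -1 0 } gives -3/2
step 4: add BLUE to get RRBB; options L={ -2 -3/2 } R={ -1 0 } gives -5/4
step 5: add RED to get RRBBR; options L={ -2 -3/2 } R={ -5/4 -1 0 } gives -11/8
step 6: add BLUE to get RRBBRB; options L={ -2 -3/2 -11/8 } R={ -5/4 -1 0 } gives -21/16
step 7: add BLUE to get RRBBRBB; options L={ -2 -3/2 -11/8 -21/16 } R={ -5/4 -1 0 } gives -41/32
step 8: add BLUE to get RRBBRBBB; options L={ -2 -3/2 -11/8 -21/16 -41/32 } R={ -5/4 -1 0 } gives -81/64
step 9: add RED to get RRBBRBBBR; options L={ -2 -3/2 -11/8 -21/16 -41/32 } R={ -81/64 -5/4 -1 0 } gives -163/128
step 10: add RED to get RRBBRBBBRR; options L={ -2 -3/2 -11/8 -21/16 -41/32 } R={ -163/128 -81/64 -5/4 -1 0 } gives -327/256
step 11: add RED to get RRBBRBBBRRR; options L={ -2 -3/2 -11/8 -21/16 -41/32 } R={ -327/256 -163/128 -81/64 -5/4 -1 0 } gives -655/512
step 12: add RED to get RRBBRBBBRRRR; options L={ -2 -3/2 -11/8 -21/16 -41/32 } R={ -655/512 -327/256 -163/128 -81/64 -5/4 -1 0 } gives -1311/1024
step 13: add RED to get RRBBRBBBRRRRR; options L={ -2 -3/2 -11/8 -21/16 -41/32 } R={ -1311/1024 -655/512 -327/256 -163/128 -81/64 -5/4 -1 0 } gives -2623/2048
step 14: add RED to get RRBBRBBBRRRRRR; options L={ -2 -3/2 -11/8 -21/16 -41/32 } R={ -2623/2048 -1311/1024 -655/512 -327/256 -163/128 -81/64 -5/4 -1 0 } gives -5247/4096

-5247/4096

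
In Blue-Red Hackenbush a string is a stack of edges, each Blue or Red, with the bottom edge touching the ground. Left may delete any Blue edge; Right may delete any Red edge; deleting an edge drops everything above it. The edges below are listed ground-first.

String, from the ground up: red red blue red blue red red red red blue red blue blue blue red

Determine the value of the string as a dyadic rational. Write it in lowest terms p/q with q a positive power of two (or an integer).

-14243/8192

Recurse on prefixes of the 15-edge string red red blue red blue red red red red blue red blue blue blue red:
value(r) = { — | 0 } -> -1
value(rr) = { — | -1 0 } -> -2
value(rrb) = { -2 | -1 0 } -> -3/2
value(rrbr) = { -2 | -3/2 -1 0 } -> -7/4
value(rrbrb) = { -2 -7/4 | -3/2 -1 0 } -> -13/8
value(rrbrbr) = { -2 -7/4 | -13/8 -3/2 -1 0 } -> -27/16
value(rrbrbrr) = { -2 -7/4 | -27/16 -13/8 -3/2 -1 0 } -> -55/32
value(rrbrbrrr) = { -2 -7/4 | -55/32 -27/16 -13/8 -3/2 -1 0 } -> -111/64
value(rrbrbrrrr) = { -2 -7/4 | -111/64 -55/32 -27/16 -13/8 -3/2 -1 0 } -> -223/128
value(rrbrbrrrrb) = { -2 -7/4 -223/128 | -111/64 -55/32 -27/16 -13/8 -3/2 -1 0 } -> -445/256
value(rrbrbrrrrbr) = { -2 -7/4 -223/128 | -445/256 -111/64 -55/32 -27/16 -13/8 -3/2 -1 0 } -> -891/512
value(rrbrbrrrrbrb) = { -2 -7/4 -223/128 -891/512 | -445/256 -111/64 -55/32 -27/16 -13/8 -3/2 -1 0 } -> -1781/1024
value(rrbrbrrrrbrbb) = { -2 -7/4 -223/128 -891/512 -1781/1024 | -445/256 -111/64 -55/32 -27/16 -13/8 -3/2 -1 0 } -> -3561/2048
value(rrbrbrrrrbrbbb) = { -2 -7/4 -223/128 -891/512 -1781/1024 -3561/2048 | -445/256 -111/64 -55/32 -27/16 -13/8 -3/2 -1 0 } -> -7121/4096
value(rrbrbrrrrbrbbbr) = { -2 -7/4 -223/128 -891/512 -1781/1024 -3561/2048 | -7121/4096 -445/256 -111/64 -55/32 -27/16 -13/8 -3/2 -1 0 } -> -14243/8192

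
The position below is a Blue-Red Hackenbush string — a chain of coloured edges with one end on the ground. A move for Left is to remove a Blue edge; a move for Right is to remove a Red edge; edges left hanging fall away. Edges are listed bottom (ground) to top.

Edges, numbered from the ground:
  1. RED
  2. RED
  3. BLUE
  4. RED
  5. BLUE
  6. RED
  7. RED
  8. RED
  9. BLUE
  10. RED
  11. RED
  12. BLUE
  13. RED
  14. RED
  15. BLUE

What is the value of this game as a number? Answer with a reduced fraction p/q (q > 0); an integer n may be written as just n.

Prefix values for RED RED BLUE RED BLUE RED RED RED BLUE RED RED BLUE RED RED BLUE via {L|R} + simplicity:
step 1: add RED to get R; options L={ — } R={ 0 } -> -1
step 2: add RED to get RR; options L={ — } R={ -1,0 } -> -2
step 3: add BLUE to get RRB; options L={ -2 } R={ -1,0 } -> -3/2
step 4: add RED to get RRBR; options L={ -2 } R={ -3/2,-1,0 } -> -7/4
step 5: add BLUE to get RRBRB; options L={ -2,-7/4 } R={ -3/2,-1,0 } -> -13/8
step 6: add RED to get RRBRBR; options L={ -2,-7/4 } R={ -13/8,-3/2,-1,0 } -> -27/16
step 7: add RED to get RRBRBRR; options L={ -2,-7/4 } R={ -27/16,-13/8,-3/2,-1,0 } -> -55/32
step 8: add RED to get RRBRBRRR; options L={ -2,-7/4 } R={ -55/32,-27/16,-13/8,-3/2,-1,0 } -> -111/64
step 9: add BLUE to get RRBRBRRRB; options L={ -2,-7/4,-111/64 } R={ -55/32,-27/16,-13/8,-3/2,-1,0 } -> -221/128
step 10: add RED to get RRBRBRRRBR; options L={ -2,-7/4,-111/64 } R={ -221/128,-55/32,-27/16,-13/8,-3/2,-1,0 } -> -443/256
step 11: add RED to get RRBRBRRRBRR; options L={ -2,-7/4,-111/64 } R={ -443/256,-221/128,-55/32,-27/16,-13/8,-3/2,-1,0 } -> -887/512
step 12: add BLUE to get RRBRBRRRBRRB; options L={ -2,-7/4,-111/64,-887/512 } R={ -443/256,-221/128,-55/32,-27/16,-13/8,-3/2,-1,0 } -> -1773/1024
step 13: add RED to get RRBRBRRRBRRBR; options L={ -2,-7/4,-111/64,-887/512 } R={ -1773/1024,-443/256,-221/128,-55/32,-27/16,-13/8,-3/2,-1,0 } -> -3547/2048
step 14: add RED to get RRBRBRRRBRRBRR; options L={ -2,-7/4,-111/64,-887/512 } R={ -3547/2048,-1773/1024,-443/256,-221/128,-55/32,-27/16,-13/8,-3/2,-1,0 } -> -7095/4096
step 15: add BLUE to get RRBRBRRRBRRBRRB; options L={ -2,-7/4,-111/64,-887/512,-7095/4096 } R={ -3547/2048,-1773/1024,-443/256,-221/128,-55/32,-27/16,-13/8,-3/2,-1,0 } -> -14189/8192

-14189/8192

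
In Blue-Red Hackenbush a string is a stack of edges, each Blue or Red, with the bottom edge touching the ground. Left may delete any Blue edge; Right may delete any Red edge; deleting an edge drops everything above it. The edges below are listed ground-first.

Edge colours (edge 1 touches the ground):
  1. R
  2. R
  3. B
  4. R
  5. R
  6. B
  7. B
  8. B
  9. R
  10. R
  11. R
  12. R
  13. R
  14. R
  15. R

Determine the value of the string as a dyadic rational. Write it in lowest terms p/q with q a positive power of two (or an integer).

-14591/8192

1 of 15 · R · max L −∞ · min R 0 — -1
2 of 15 · RR · max L −∞ · min R -1 — -2
3 of 15 · RRB · max L -2 · min R -1 — -3/2
4 of 15 · RRBR · max L -2 · min R -3/2 — -7/4
5 of 15 · RRBRR · max L -2 · min R -7/4 — -15/8
6 of 15 · RRBRRB · max L -15/8 · min R -7/4 — -29/16
7 of 15 · RRBRRBB · max L -29/16 · min R -7/4 — -57/32
8 of 15 · RRBRRBBB · max L -57/32 · min R -7/4 — -113/64
9 of 15 · RRBRRBBBR · max L -57/32 · min R -113/64 — -227/128
10 of 15 · RRBRRBBBRR · max L -57/32 · min R -227/128 — -455/256
11 of 15 · RRBRRBBBRRR · max L -57/32 · min R -455/256 — -911/512
12 of 15 · RRBRRBBBRRRR · max L -57/32 · min R -911/512 — -1823/1024
13 of 15 · RRBRRBBBRRRRR · max L -57/32 · min R -1823/1024 — -3647/2048
14 of 15 · RRBRRBBBRRRRRR · max L -57/32 · min R -3647/2048 — -7295/4096
15 of 15 · RRBRRBBBRRRRRRR · max L -57/32 · min R -7295/4096 — -14591/8192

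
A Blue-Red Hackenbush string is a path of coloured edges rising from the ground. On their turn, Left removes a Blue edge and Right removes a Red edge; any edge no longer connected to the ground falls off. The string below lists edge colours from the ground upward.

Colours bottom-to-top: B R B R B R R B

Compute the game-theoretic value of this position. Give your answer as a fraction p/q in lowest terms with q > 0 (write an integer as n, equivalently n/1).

B: Left { 0 }, Right {  } -> simplest 1
BR: Left { 0 }, Right { 1 } -> simplest 1/2
BRB: Left { 0,1/2 }, Right { 1 } -> simplest 3/4
BRBR: Left { 0,1/2 }, Right { 3/4,1 } -> simplest 5/8
BRBRB: Left { 0,1/2,5/8 }, Right { 3/4,1 } -> simplest 11/16
BRBRBR: Left { 0,1/2,5/8 }, Right { 11/16,3/4,1 } -> simplest 21/32
BRBRBRR: Left { 0,1/2,5/8 }, Right { 21/32,11/16,3/4,1 } -> simplest 41/64
BRBRBRRB: Left { 0,1/2,5/8,41/64 }, Right { 21/32,11/16,3/4,1 } -> simplest 83/128

83/128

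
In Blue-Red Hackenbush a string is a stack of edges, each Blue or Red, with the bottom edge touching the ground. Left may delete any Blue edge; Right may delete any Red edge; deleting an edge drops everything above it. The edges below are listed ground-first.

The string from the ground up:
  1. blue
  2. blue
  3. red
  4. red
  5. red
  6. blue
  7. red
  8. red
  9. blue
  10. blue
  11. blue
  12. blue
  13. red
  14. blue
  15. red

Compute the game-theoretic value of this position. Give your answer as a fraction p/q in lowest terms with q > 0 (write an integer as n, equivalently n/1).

9461/8192

step 1: add blue to get b; options L={ 0 } R={  } → 1
step 2: add blue to get bb; options L={ 0; 1 } R={  } → 2
step 3: add red to get bbr; options L={ 0; 1 } R={ 2 } → 3/2
step 4: add red to get bbrr; options L={ 0; 1 } R={ 3/2; 2 } → 5/4
step 5: add red to get bbrrr; options L={ 0; 1 } R={ 5/4; 3/2; 2 } → 9/8
step 6: add blue to get bbrrrb; options L={ 0; 1; 9/8 } R={ 5/4; 3/2; 2 } → 19/16
step 7: add red to get bbrrrbr; options L={ 0; 1; 9/8 } R={ 19/16; 5/4; 3/2; 2 } → 37/32
step 8: add red to get bbrrrbrr; options L={ 0; 1; 9/8 } R={ 37/32; 19/16; 5/4; 3/2; 2 } → 73/64
step 9: add blue to get bbrrrbrrb; options L={ 0; 1; 9/8; 73/64 } R={ 37/32; 19/16; 5/4; 3/2; 2 } → 147/128
step 10: add blue to get bbrrrbrrbb; options L={ 0; 1; 9/8; 73/64; 147/128 } R={ 37/32; 19/16; 5/4; 3/2; 2 } → 295/256
step 11: add blue to get bbrrrbrrbbb; options L={ 0; 1; 9/8; 73/64; 147/128; 295/256 } R={ 37/32; 19/16; 5/4; 3/2; 2 } → 591/512
step 12: add blue to get bbrrrbrrbbbb; options L={ 0; 1; 9/8; 73/64; 147/128; 295/256; 591/512 } R={ 37/32; 19/16; 5/4; 3/2; 2 } → 1183/1024
step 13: add red to get bbrrrbrrbbbbr; options L={ 0; 1; 9/8; 73/64; 147/128; 295/256; 591/512 } R={ 1183/1024; 37/32; 19/16; 5/4; 3/2; 2 } → 2365/2048
step 14: add blue to get bbrrrbrrbbbbrb; options L={ 0; 1; 9/8; 73/64; 147/128; 295/256; 591/512; 2365/2048 } R={ 1183/1024; 37/32; 19/16; 5/4; 3/2; 2 } → 4731/4096
step 15: add red to get bbrrrbrrbbbbrbr; options L={ 0; 1; 9/8; 73/64; 147/128; 295/256; 591/512; 2365/2048 } R={ 4731/4096; 1183/1024; 37/32; 19/16; 5/4; 3/2; 2 } → 9461/8192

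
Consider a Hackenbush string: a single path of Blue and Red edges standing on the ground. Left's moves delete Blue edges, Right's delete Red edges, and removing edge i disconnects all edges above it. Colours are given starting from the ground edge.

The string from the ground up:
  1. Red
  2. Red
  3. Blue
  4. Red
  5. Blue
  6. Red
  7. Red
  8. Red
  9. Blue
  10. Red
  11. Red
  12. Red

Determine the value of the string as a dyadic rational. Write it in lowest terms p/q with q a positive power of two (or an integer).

-1775/1024

Recurse on prefixes of the 12-edge string Red Red Blue Red Blue Red Red Red Blue Red Red Red:
step 1: add Red to get R; options L={ ∅ } R={ 0 } — -1
step 2: add Red to get RR; options L={ ∅ } R={ -1 0 } — -2
step 3: add Blue to get RRB; options L={ -2 } R={ -1 0 } — -3/2
step 4: add Red to get RRBR; options L={ -2 } R={ -3/2 -1 0 } — -7/4
step 5: add Blue to get RRBRB; options L={ -2 -7/4 } R={ -3/2 -1 0 } — -13/8
step 6: add Red to get RRBRBR; options L={ -2 -7/4 } R={ -13/8 -3/2 -1 0 } — -27/16
step 7: add Red to get RRBRBRR; options L={ -2 -7/4 } R={ -27/16 -13/8 -3/2 -1 0 } — -55/32
step 8: add Red to get RRBRBRRR; options L={ -2 -7/4 } R={ -55/32 -27/16 -13/8 -3/2 -1 0 } — -111/64
step 9: add Blue to get RRBRBRRRB; options L={ -2 -7/4 -111/64 } R={ -55/32 -27/16 -13/8 -3/2 -1 0 } — -221/128
step 10: add Red to get RRBRBRRRBR; options L={ -2 -7/4 -111/64 } R={ -221/128 -55/32 -27/16 -13/8 -3/2 -1 0 } — -443/256
step 11: add Red to get RRBRBRRRBRR; options L={ -2 -7/4 -111/64 } R={ -443/256 -221/128 -55/32 -27/16 -13/8 -3/2 -1 0 } — -887/512
step 12: add Red to get RRBRBRRRBRRR; options L={ -2 -7/4 -111/64 } R={ -887/512 -443/256 -221/128 -55/32 -27/16 -13/8 -3/2 -1 0 } — -1775/1024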